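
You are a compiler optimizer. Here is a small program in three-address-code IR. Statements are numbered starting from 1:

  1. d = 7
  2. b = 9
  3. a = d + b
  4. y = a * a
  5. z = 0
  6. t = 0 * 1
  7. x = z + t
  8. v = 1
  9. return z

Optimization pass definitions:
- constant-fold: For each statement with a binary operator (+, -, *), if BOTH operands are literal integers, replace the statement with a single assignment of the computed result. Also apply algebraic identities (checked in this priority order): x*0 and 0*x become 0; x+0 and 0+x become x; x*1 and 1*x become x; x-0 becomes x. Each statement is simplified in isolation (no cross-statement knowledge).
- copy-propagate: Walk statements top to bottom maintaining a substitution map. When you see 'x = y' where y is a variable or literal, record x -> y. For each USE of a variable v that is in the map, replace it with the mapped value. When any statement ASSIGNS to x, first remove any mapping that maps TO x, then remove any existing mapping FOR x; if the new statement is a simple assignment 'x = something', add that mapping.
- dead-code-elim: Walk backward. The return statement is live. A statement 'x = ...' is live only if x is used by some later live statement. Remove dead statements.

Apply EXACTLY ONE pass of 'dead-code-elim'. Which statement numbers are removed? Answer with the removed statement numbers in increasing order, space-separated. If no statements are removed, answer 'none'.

Backward liveness scan:
Stmt 1 'd = 7': DEAD (d not in live set [])
Stmt 2 'b = 9': DEAD (b not in live set [])
Stmt 3 'a = d + b': DEAD (a not in live set [])
Stmt 4 'y = a * a': DEAD (y not in live set [])
Stmt 5 'z = 0': KEEP (z is live); live-in = []
Stmt 6 't = 0 * 1': DEAD (t not in live set ['z'])
Stmt 7 'x = z + t': DEAD (x not in live set ['z'])
Stmt 8 'v = 1': DEAD (v not in live set ['z'])
Stmt 9 'return z': KEEP (return); live-in = ['z']
Removed statement numbers: [1, 2, 3, 4, 6, 7, 8]
Surviving IR:
  z = 0
  return z

Answer: 1 2 3 4 6 7 8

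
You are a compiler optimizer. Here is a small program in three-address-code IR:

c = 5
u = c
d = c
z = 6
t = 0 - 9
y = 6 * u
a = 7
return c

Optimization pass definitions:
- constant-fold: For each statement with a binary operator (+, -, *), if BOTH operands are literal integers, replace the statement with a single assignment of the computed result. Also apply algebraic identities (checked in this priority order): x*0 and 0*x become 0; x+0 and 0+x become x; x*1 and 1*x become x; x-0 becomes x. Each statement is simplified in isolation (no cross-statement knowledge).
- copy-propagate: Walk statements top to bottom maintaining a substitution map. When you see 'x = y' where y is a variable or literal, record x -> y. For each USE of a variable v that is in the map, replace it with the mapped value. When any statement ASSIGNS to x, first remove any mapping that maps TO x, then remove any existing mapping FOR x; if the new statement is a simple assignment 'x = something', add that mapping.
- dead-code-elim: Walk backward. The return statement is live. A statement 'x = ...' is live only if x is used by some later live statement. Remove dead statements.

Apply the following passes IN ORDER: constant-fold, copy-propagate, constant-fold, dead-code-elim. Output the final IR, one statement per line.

Answer: return 5

Derivation:
Initial IR:
  c = 5
  u = c
  d = c
  z = 6
  t = 0 - 9
  y = 6 * u
  a = 7
  return c
After constant-fold (8 stmts):
  c = 5
  u = c
  d = c
  z = 6
  t = -9
  y = 6 * u
  a = 7
  return c
After copy-propagate (8 stmts):
  c = 5
  u = 5
  d = 5
  z = 6
  t = -9
  y = 6 * 5
  a = 7
  return 5
After constant-fold (8 stmts):
  c = 5
  u = 5
  d = 5
  z = 6
  t = -9
  y = 30
  a = 7
  return 5
After dead-code-elim (1 stmts):
  return 5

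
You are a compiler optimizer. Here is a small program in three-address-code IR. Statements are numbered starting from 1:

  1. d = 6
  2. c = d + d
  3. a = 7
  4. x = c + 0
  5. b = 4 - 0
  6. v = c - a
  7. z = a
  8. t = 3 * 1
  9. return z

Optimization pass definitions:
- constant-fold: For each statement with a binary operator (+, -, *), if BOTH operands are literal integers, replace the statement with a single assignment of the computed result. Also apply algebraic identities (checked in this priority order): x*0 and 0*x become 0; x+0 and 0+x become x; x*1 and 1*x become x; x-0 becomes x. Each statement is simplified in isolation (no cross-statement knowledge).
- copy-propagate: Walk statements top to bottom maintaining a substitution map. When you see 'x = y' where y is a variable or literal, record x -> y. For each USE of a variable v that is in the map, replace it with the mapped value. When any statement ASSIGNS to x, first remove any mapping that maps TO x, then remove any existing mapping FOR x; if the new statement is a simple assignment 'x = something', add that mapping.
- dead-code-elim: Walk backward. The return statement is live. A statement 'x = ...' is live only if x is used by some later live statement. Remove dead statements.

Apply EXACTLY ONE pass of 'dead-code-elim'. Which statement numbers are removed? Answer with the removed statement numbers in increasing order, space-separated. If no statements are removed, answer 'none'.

Answer: 1 2 4 5 6 8

Derivation:
Backward liveness scan:
Stmt 1 'd = 6': DEAD (d not in live set [])
Stmt 2 'c = d + d': DEAD (c not in live set [])
Stmt 3 'a = 7': KEEP (a is live); live-in = []
Stmt 4 'x = c + 0': DEAD (x not in live set ['a'])
Stmt 5 'b = 4 - 0': DEAD (b not in live set ['a'])
Stmt 6 'v = c - a': DEAD (v not in live set ['a'])
Stmt 7 'z = a': KEEP (z is live); live-in = ['a']
Stmt 8 't = 3 * 1': DEAD (t not in live set ['z'])
Stmt 9 'return z': KEEP (return); live-in = ['z']
Removed statement numbers: [1, 2, 4, 5, 6, 8]
Surviving IR:
  a = 7
  z = a
  return z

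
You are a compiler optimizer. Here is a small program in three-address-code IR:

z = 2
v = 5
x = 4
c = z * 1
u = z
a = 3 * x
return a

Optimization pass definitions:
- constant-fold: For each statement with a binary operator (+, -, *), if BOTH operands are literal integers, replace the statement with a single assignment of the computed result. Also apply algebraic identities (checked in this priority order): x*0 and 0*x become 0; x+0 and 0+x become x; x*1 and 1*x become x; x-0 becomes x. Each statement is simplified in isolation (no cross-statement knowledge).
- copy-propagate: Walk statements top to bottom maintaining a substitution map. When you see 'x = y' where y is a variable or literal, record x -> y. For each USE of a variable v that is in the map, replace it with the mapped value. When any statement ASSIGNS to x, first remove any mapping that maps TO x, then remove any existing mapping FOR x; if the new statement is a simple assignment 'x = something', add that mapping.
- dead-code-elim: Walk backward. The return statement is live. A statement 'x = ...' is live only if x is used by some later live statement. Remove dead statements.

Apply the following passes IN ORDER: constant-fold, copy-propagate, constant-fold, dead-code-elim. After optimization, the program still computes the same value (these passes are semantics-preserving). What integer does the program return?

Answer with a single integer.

Initial IR:
  z = 2
  v = 5
  x = 4
  c = z * 1
  u = z
  a = 3 * x
  return a
After constant-fold (7 stmts):
  z = 2
  v = 5
  x = 4
  c = z
  u = z
  a = 3 * x
  return a
After copy-propagate (7 stmts):
  z = 2
  v = 5
  x = 4
  c = 2
  u = 2
  a = 3 * 4
  return a
After constant-fold (7 stmts):
  z = 2
  v = 5
  x = 4
  c = 2
  u = 2
  a = 12
  return a
After dead-code-elim (2 stmts):
  a = 12
  return a
Evaluate:
  z = 2  =>  z = 2
  v = 5  =>  v = 5
  x = 4  =>  x = 4
  c = z * 1  =>  c = 2
  u = z  =>  u = 2
  a = 3 * x  =>  a = 12
  return a = 12

Answer: 12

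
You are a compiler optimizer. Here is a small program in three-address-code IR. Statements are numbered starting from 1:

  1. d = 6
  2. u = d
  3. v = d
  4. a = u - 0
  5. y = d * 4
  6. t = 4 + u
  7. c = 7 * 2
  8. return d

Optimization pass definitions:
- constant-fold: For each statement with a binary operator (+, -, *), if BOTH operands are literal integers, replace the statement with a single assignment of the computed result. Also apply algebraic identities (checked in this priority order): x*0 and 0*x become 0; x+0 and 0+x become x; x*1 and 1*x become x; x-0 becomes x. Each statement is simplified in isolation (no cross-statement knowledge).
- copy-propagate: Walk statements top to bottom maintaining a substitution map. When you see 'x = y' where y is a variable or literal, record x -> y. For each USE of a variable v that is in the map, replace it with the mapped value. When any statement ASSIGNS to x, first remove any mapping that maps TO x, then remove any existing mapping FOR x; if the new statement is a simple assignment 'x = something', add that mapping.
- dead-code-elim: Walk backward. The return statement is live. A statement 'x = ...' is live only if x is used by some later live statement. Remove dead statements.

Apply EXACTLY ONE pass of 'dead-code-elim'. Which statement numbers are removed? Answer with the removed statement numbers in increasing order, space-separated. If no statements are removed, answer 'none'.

Backward liveness scan:
Stmt 1 'd = 6': KEEP (d is live); live-in = []
Stmt 2 'u = d': DEAD (u not in live set ['d'])
Stmt 3 'v = d': DEAD (v not in live set ['d'])
Stmt 4 'a = u - 0': DEAD (a not in live set ['d'])
Stmt 5 'y = d * 4': DEAD (y not in live set ['d'])
Stmt 6 't = 4 + u': DEAD (t not in live set ['d'])
Stmt 7 'c = 7 * 2': DEAD (c not in live set ['d'])
Stmt 8 'return d': KEEP (return); live-in = ['d']
Removed statement numbers: [2, 3, 4, 5, 6, 7]
Surviving IR:
  d = 6
  return d

Answer: 2 3 4 5 6 7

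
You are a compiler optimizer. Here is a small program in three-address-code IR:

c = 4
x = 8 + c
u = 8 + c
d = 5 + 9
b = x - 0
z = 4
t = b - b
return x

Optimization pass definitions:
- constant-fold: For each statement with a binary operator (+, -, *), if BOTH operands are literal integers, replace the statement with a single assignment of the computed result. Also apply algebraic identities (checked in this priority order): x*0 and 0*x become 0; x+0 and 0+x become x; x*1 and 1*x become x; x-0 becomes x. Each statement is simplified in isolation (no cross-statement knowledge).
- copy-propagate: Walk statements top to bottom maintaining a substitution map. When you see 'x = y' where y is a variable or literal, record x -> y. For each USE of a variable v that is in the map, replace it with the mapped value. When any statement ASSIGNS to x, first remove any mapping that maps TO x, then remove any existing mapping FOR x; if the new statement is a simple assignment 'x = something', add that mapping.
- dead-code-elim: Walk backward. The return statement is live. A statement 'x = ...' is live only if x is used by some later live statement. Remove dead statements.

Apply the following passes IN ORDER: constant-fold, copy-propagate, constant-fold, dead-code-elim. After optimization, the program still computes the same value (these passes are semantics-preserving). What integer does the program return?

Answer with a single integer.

Initial IR:
  c = 4
  x = 8 + c
  u = 8 + c
  d = 5 + 9
  b = x - 0
  z = 4
  t = b - b
  return x
After constant-fold (8 stmts):
  c = 4
  x = 8 + c
  u = 8 + c
  d = 14
  b = x
  z = 4
  t = b - b
  return x
After copy-propagate (8 stmts):
  c = 4
  x = 8 + 4
  u = 8 + 4
  d = 14
  b = x
  z = 4
  t = x - x
  return x
After constant-fold (8 stmts):
  c = 4
  x = 12
  u = 12
  d = 14
  b = x
  z = 4
  t = x - x
  return x
After dead-code-elim (2 stmts):
  x = 12
  return x
Evaluate:
  c = 4  =>  c = 4
  x = 8 + c  =>  x = 12
  u = 8 + c  =>  u = 12
  d = 5 + 9  =>  d = 14
  b = x - 0  =>  b = 12
  z = 4  =>  z = 4
  t = b - b  =>  t = 0
  return x = 12

Answer: 12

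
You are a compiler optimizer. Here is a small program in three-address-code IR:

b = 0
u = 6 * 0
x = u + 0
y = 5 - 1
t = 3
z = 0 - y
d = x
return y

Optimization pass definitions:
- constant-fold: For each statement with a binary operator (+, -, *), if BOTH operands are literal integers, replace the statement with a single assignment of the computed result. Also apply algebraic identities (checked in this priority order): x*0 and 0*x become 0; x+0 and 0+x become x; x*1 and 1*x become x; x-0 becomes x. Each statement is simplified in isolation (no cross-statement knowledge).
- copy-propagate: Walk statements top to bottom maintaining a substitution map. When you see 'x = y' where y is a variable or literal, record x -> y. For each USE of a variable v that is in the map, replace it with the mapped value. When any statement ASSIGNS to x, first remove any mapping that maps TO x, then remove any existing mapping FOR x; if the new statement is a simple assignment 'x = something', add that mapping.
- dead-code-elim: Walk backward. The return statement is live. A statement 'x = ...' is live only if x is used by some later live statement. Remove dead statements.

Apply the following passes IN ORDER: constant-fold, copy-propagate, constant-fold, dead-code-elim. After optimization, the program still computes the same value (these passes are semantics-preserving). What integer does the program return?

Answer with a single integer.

Initial IR:
  b = 0
  u = 6 * 0
  x = u + 0
  y = 5 - 1
  t = 3
  z = 0 - y
  d = x
  return y
After constant-fold (8 stmts):
  b = 0
  u = 0
  x = u
  y = 4
  t = 3
  z = 0 - y
  d = x
  return y
After copy-propagate (8 stmts):
  b = 0
  u = 0
  x = 0
  y = 4
  t = 3
  z = 0 - 4
  d = 0
  return 4
After constant-fold (8 stmts):
  b = 0
  u = 0
  x = 0
  y = 4
  t = 3
  z = -4
  d = 0
  return 4
After dead-code-elim (1 stmts):
  return 4
Evaluate:
  b = 0  =>  b = 0
  u = 6 * 0  =>  u = 0
  x = u + 0  =>  x = 0
  y = 5 - 1  =>  y = 4
  t = 3  =>  t = 3
  z = 0 - y  =>  z = -4
  d = x  =>  d = 0
  return y = 4

Answer: 4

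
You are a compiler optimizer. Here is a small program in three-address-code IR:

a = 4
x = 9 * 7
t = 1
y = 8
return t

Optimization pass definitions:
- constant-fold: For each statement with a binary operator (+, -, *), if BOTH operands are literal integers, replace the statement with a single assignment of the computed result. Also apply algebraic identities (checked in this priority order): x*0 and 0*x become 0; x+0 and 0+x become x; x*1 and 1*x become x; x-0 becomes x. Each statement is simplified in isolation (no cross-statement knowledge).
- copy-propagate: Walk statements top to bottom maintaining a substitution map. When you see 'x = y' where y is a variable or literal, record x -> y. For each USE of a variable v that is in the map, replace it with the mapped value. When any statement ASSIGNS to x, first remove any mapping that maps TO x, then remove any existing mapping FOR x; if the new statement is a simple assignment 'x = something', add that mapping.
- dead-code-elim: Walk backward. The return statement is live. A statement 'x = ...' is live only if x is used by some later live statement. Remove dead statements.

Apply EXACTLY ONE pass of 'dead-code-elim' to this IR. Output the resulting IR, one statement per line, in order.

Answer: t = 1
return t

Derivation:
Applying dead-code-elim statement-by-statement:
  [5] return t  -> KEEP (return); live=['t']
  [4] y = 8  -> DEAD (y not live)
  [3] t = 1  -> KEEP; live=[]
  [2] x = 9 * 7  -> DEAD (x not live)
  [1] a = 4  -> DEAD (a not live)
Result (2 stmts):
  t = 1
  return t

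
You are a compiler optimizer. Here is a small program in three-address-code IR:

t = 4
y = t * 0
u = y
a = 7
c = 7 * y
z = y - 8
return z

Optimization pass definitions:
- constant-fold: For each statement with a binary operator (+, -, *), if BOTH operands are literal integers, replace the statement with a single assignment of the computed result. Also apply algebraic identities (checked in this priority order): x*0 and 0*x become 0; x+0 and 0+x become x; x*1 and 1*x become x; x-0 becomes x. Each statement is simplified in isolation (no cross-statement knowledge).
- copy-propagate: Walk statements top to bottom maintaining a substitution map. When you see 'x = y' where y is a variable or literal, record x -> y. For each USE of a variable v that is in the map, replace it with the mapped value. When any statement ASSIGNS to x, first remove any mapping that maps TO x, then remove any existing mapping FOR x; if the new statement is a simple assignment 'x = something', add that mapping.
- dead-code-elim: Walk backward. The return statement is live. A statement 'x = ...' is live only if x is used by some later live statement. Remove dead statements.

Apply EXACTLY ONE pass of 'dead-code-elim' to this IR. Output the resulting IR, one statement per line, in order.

Applying dead-code-elim statement-by-statement:
  [7] return z  -> KEEP (return); live=['z']
  [6] z = y - 8  -> KEEP; live=['y']
  [5] c = 7 * y  -> DEAD (c not live)
  [4] a = 7  -> DEAD (a not live)
  [3] u = y  -> DEAD (u not live)
  [2] y = t * 0  -> KEEP; live=['t']
  [1] t = 4  -> KEEP; live=[]
Result (4 stmts):
  t = 4
  y = t * 0
  z = y - 8
  return z

Answer: t = 4
y = t * 0
z = y - 8
return z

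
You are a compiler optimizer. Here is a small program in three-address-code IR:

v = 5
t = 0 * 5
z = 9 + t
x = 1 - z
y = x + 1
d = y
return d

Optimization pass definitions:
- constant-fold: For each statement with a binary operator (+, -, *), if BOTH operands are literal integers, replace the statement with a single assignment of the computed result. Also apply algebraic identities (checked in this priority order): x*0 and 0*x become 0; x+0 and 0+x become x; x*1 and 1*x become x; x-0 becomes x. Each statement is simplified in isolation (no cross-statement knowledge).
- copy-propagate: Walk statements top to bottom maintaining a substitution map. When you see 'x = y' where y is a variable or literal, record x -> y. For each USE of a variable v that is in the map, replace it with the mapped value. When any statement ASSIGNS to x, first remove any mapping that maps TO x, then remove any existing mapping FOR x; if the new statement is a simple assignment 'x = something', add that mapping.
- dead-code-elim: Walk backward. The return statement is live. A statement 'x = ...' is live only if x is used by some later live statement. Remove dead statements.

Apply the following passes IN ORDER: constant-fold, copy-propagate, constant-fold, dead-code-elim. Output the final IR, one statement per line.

Answer: z = 9
x = 1 - z
y = x + 1
return y

Derivation:
Initial IR:
  v = 5
  t = 0 * 5
  z = 9 + t
  x = 1 - z
  y = x + 1
  d = y
  return d
After constant-fold (7 stmts):
  v = 5
  t = 0
  z = 9 + t
  x = 1 - z
  y = x + 1
  d = y
  return d
After copy-propagate (7 stmts):
  v = 5
  t = 0
  z = 9 + 0
  x = 1 - z
  y = x + 1
  d = y
  return y
After constant-fold (7 stmts):
  v = 5
  t = 0
  z = 9
  x = 1 - z
  y = x + 1
  d = y
  return y
After dead-code-elim (4 stmts):
  z = 9
  x = 1 - z
  y = x + 1
  return y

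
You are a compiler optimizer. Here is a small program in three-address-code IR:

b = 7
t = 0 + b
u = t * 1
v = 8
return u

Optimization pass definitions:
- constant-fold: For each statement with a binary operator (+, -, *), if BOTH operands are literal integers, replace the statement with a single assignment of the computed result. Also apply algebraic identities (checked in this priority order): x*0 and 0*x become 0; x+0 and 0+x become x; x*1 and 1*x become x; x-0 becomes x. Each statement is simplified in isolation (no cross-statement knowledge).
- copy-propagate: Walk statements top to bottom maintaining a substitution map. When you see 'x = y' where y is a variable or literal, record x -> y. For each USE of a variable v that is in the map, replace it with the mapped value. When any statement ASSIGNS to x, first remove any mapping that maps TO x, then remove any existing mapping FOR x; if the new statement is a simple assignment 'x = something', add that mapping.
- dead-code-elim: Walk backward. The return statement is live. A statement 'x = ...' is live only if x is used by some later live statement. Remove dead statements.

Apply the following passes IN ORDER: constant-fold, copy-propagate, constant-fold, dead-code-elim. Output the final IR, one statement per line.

Initial IR:
  b = 7
  t = 0 + b
  u = t * 1
  v = 8
  return u
After constant-fold (5 stmts):
  b = 7
  t = b
  u = t
  v = 8
  return u
After copy-propagate (5 stmts):
  b = 7
  t = 7
  u = 7
  v = 8
  return 7
After constant-fold (5 stmts):
  b = 7
  t = 7
  u = 7
  v = 8
  return 7
After dead-code-elim (1 stmts):
  return 7

Answer: return 7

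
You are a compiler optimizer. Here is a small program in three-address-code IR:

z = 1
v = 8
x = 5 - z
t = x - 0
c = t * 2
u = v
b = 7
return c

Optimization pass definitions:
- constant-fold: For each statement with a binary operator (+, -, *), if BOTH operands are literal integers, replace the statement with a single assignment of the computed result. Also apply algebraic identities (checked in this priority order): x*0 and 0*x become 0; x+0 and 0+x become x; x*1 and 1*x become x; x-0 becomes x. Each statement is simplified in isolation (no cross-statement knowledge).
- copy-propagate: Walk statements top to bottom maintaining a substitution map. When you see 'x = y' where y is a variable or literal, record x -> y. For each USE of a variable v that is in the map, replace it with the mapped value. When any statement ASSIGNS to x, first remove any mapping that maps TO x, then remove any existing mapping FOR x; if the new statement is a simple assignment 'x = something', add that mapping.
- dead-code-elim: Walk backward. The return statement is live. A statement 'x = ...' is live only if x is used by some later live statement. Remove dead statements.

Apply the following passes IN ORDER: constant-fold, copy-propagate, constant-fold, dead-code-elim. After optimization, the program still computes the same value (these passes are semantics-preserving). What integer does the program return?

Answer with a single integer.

Initial IR:
  z = 1
  v = 8
  x = 5 - z
  t = x - 0
  c = t * 2
  u = v
  b = 7
  return c
After constant-fold (8 stmts):
  z = 1
  v = 8
  x = 5 - z
  t = x
  c = t * 2
  u = v
  b = 7
  return c
After copy-propagate (8 stmts):
  z = 1
  v = 8
  x = 5 - 1
  t = x
  c = x * 2
  u = 8
  b = 7
  return c
After constant-fold (8 stmts):
  z = 1
  v = 8
  x = 4
  t = x
  c = x * 2
  u = 8
  b = 7
  return c
After dead-code-elim (3 stmts):
  x = 4
  c = x * 2
  return c
Evaluate:
  z = 1  =>  z = 1
  v = 8  =>  v = 8
  x = 5 - z  =>  x = 4
  t = x - 0  =>  t = 4
  c = t * 2  =>  c = 8
  u = v  =>  u = 8
  b = 7  =>  b = 7
  return c = 8

Answer: 8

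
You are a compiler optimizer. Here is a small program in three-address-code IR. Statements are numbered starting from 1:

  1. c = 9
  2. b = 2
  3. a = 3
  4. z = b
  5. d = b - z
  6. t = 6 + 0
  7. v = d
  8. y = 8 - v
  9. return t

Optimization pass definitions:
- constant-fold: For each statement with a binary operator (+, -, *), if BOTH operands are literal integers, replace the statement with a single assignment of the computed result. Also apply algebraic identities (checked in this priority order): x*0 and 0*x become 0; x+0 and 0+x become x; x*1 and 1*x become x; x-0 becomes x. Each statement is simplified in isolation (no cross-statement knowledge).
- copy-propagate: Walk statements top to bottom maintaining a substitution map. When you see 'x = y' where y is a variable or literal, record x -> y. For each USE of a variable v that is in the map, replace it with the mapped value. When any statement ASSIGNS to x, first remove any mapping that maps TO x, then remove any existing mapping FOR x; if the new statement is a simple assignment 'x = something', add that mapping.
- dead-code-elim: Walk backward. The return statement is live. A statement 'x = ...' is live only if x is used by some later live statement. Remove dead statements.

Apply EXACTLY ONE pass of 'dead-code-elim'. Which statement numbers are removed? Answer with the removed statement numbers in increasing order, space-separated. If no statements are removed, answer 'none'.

Backward liveness scan:
Stmt 1 'c = 9': DEAD (c not in live set [])
Stmt 2 'b = 2': DEAD (b not in live set [])
Stmt 3 'a = 3': DEAD (a not in live set [])
Stmt 4 'z = b': DEAD (z not in live set [])
Stmt 5 'd = b - z': DEAD (d not in live set [])
Stmt 6 't = 6 + 0': KEEP (t is live); live-in = []
Stmt 7 'v = d': DEAD (v not in live set ['t'])
Stmt 8 'y = 8 - v': DEAD (y not in live set ['t'])
Stmt 9 'return t': KEEP (return); live-in = ['t']
Removed statement numbers: [1, 2, 3, 4, 5, 7, 8]
Surviving IR:
  t = 6 + 0
  return t

Answer: 1 2 3 4 5 7 8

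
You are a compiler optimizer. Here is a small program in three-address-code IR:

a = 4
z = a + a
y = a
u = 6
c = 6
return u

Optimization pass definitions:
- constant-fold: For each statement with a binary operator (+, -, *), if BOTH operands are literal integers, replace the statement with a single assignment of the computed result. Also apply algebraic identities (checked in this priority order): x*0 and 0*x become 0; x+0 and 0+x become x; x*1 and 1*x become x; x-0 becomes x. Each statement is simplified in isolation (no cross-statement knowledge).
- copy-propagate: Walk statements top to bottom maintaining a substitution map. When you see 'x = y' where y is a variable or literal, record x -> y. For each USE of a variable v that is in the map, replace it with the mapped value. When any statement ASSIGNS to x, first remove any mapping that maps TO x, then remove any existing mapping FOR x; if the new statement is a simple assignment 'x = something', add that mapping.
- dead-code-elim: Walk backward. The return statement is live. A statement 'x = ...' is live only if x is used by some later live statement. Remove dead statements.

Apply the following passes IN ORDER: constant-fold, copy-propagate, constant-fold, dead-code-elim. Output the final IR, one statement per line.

Answer: return 6

Derivation:
Initial IR:
  a = 4
  z = a + a
  y = a
  u = 6
  c = 6
  return u
After constant-fold (6 stmts):
  a = 4
  z = a + a
  y = a
  u = 6
  c = 6
  return u
After copy-propagate (6 stmts):
  a = 4
  z = 4 + 4
  y = 4
  u = 6
  c = 6
  return 6
After constant-fold (6 stmts):
  a = 4
  z = 8
  y = 4
  u = 6
  c = 6
  return 6
After dead-code-elim (1 stmts):
  return 6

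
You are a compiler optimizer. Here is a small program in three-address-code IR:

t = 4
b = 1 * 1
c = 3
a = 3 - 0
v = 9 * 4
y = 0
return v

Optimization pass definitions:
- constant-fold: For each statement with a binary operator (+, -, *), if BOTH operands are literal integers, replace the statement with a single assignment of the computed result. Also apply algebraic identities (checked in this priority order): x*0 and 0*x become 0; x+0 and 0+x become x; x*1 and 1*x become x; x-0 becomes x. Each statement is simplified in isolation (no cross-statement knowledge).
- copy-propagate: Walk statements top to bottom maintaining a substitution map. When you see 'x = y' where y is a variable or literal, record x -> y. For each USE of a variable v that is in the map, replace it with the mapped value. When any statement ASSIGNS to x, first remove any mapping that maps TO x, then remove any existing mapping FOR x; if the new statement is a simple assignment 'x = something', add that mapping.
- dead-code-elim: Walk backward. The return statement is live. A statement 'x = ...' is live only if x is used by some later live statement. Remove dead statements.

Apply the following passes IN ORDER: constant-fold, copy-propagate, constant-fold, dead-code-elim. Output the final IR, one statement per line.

Answer: return 36

Derivation:
Initial IR:
  t = 4
  b = 1 * 1
  c = 3
  a = 3 - 0
  v = 9 * 4
  y = 0
  return v
After constant-fold (7 stmts):
  t = 4
  b = 1
  c = 3
  a = 3
  v = 36
  y = 0
  return v
After copy-propagate (7 stmts):
  t = 4
  b = 1
  c = 3
  a = 3
  v = 36
  y = 0
  return 36
After constant-fold (7 stmts):
  t = 4
  b = 1
  c = 3
  a = 3
  v = 36
  y = 0
  return 36
After dead-code-elim (1 stmts):
  return 36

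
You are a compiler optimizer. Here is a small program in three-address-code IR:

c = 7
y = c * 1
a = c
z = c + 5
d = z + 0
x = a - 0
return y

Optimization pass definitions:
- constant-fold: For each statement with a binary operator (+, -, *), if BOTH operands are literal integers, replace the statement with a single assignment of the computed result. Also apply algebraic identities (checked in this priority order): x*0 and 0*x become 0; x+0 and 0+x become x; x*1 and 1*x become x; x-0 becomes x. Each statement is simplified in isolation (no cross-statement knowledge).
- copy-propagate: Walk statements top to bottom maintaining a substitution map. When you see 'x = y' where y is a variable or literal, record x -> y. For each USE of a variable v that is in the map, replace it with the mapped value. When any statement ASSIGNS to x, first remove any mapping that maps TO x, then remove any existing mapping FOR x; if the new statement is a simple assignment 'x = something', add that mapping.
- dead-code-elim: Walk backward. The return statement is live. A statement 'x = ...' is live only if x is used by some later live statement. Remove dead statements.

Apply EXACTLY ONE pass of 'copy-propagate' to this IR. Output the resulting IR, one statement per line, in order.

Answer: c = 7
y = 7 * 1
a = 7
z = 7 + 5
d = z + 0
x = 7 - 0
return y

Derivation:
Applying copy-propagate statement-by-statement:
  [1] c = 7  (unchanged)
  [2] y = c * 1  -> y = 7 * 1
  [3] a = c  -> a = 7
  [4] z = c + 5  -> z = 7 + 5
  [5] d = z + 0  (unchanged)
  [6] x = a - 0  -> x = 7 - 0
  [7] return y  (unchanged)
Result (7 stmts):
  c = 7
  y = 7 * 1
  a = 7
  z = 7 + 5
  d = z + 0
  x = 7 - 0
  return y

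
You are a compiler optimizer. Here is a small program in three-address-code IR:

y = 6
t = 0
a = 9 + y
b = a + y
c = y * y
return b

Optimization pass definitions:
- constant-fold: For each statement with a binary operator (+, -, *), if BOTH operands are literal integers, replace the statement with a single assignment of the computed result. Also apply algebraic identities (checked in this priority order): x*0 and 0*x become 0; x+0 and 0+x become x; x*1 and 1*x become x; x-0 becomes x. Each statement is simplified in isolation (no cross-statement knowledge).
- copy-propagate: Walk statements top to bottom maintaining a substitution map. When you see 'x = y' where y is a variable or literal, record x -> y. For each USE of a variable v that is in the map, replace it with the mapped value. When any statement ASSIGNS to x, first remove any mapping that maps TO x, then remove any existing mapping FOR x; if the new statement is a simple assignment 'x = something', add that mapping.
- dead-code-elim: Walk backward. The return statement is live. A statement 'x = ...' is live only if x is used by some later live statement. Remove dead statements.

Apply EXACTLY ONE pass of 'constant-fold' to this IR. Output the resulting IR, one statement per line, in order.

Answer: y = 6
t = 0
a = 9 + y
b = a + y
c = y * y
return b

Derivation:
Applying constant-fold statement-by-statement:
  [1] y = 6  (unchanged)
  [2] t = 0  (unchanged)
  [3] a = 9 + y  (unchanged)
  [4] b = a + y  (unchanged)
  [5] c = y * y  (unchanged)
  [6] return b  (unchanged)
Result (6 stmts):
  y = 6
  t = 0
  a = 9 + y
  b = a + y
  c = y * y
  return b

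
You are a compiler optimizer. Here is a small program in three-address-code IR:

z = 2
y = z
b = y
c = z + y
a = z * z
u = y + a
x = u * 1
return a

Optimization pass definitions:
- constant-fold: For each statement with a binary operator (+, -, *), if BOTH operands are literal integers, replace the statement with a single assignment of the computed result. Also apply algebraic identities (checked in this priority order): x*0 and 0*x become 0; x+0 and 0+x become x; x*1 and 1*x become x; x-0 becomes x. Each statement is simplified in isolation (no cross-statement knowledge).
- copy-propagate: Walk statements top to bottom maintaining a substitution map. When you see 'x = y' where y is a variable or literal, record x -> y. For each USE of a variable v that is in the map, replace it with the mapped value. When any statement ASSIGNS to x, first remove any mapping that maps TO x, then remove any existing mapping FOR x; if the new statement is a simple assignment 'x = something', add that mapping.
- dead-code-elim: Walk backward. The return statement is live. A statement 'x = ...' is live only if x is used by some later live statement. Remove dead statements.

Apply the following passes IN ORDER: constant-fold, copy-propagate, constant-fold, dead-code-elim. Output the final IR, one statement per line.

Initial IR:
  z = 2
  y = z
  b = y
  c = z + y
  a = z * z
  u = y + a
  x = u * 1
  return a
After constant-fold (8 stmts):
  z = 2
  y = z
  b = y
  c = z + y
  a = z * z
  u = y + a
  x = u
  return a
After copy-propagate (8 stmts):
  z = 2
  y = 2
  b = 2
  c = 2 + 2
  a = 2 * 2
  u = 2 + a
  x = u
  return a
After constant-fold (8 stmts):
  z = 2
  y = 2
  b = 2
  c = 4
  a = 4
  u = 2 + a
  x = u
  return a
After dead-code-elim (2 stmts):
  a = 4
  return a

Answer: a = 4
return a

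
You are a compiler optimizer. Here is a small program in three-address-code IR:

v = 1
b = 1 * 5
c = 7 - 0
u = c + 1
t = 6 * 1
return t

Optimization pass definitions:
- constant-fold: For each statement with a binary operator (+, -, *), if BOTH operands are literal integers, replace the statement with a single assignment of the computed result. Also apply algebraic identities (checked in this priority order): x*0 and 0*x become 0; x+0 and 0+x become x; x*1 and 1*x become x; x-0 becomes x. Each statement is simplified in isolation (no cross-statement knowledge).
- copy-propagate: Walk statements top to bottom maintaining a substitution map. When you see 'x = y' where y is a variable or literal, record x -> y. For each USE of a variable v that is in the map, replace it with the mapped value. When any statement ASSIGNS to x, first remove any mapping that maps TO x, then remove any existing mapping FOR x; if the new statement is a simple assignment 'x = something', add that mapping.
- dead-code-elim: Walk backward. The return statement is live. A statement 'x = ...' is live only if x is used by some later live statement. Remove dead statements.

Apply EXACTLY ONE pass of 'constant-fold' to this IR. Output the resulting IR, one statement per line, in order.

Answer: v = 1
b = 5
c = 7
u = c + 1
t = 6
return t

Derivation:
Applying constant-fold statement-by-statement:
  [1] v = 1  (unchanged)
  [2] b = 1 * 5  -> b = 5
  [3] c = 7 - 0  -> c = 7
  [4] u = c + 1  (unchanged)
  [5] t = 6 * 1  -> t = 6
  [6] return t  (unchanged)
Result (6 stmts):
  v = 1
  b = 5
  c = 7
  u = c + 1
  t = 6
  return t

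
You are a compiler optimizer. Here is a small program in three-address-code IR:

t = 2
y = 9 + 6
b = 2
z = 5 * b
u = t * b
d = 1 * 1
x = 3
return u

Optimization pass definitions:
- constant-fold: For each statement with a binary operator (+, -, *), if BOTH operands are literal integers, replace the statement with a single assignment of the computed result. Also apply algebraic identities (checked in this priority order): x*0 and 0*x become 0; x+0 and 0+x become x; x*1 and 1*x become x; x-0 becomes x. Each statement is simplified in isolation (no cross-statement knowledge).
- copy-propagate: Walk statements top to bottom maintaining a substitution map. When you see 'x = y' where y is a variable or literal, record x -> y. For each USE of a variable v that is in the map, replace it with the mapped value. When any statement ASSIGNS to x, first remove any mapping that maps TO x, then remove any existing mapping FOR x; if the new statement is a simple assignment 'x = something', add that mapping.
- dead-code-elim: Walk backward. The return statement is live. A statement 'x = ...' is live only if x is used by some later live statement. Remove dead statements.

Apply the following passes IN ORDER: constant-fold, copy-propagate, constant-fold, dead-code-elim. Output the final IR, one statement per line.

Answer: u = 4
return u

Derivation:
Initial IR:
  t = 2
  y = 9 + 6
  b = 2
  z = 5 * b
  u = t * b
  d = 1 * 1
  x = 3
  return u
After constant-fold (8 stmts):
  t = 2
  y = 15
  b = 2
  z = 5 * b
  u = t * b
  d = 1
  x = 3
  return u
After copy-propagate (8 stmts):
  t = 2
  y = 15
  b = 2
  z = 5 * 2
  u = 2 * 2
  d = 1
  x = 3
  return u
After constant-fold (8 stmts):
  t = 2
  y = 15
  b = 2
  z = 10
  u = 4
  d = 1
  x = 3
  return u
After dead-code-elim (2 stmts):
  u = 4
  return u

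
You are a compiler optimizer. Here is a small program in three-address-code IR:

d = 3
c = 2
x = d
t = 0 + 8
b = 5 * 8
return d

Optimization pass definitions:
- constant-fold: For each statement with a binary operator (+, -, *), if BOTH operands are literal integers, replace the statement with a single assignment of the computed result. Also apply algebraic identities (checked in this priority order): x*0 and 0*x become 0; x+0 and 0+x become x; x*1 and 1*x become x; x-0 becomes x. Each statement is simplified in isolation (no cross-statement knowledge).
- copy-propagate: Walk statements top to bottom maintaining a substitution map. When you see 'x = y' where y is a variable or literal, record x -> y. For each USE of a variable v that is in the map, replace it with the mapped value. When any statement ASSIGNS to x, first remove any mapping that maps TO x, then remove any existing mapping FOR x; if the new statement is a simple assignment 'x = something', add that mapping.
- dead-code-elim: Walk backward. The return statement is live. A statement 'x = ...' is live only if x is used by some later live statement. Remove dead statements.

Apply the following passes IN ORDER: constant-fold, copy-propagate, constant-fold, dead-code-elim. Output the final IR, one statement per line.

Initial IR:
  d = 3
  c = 2
  x = d
  t = 0 + 8
  b = 5 * 8
  return d
After constant-fold (6 stmts):
  d = 3
  c = 2
  x = d
  t = 8
  b = 40
  return d
After copy-propagate (6 stmts):
  d = 3
  c = 2
  x = 3
  t = 8
  b = 40
  return 3
After constant-fold (6 stmts):
  d = 3
  c = 2
  x = 3
  t = 8
  b = 40
  return 3
After dead-code-elim (1 stmts):
  return 3

Answer: return 3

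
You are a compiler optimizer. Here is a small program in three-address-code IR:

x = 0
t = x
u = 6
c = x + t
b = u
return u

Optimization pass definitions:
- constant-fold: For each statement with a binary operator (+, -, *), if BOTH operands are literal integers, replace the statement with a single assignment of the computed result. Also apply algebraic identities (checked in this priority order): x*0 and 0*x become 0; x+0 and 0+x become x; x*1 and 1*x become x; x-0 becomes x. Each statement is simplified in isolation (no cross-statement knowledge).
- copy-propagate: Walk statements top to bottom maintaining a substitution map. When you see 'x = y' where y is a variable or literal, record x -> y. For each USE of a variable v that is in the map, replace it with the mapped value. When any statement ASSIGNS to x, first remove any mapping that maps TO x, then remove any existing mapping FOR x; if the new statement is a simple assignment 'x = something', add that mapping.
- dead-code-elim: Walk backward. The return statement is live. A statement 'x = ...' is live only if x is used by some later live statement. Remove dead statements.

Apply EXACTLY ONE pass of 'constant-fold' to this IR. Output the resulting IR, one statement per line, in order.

Answer: x = 0
t = x
u = 6
c = x + t
b = u
return u

Derivation:
Applying constant-fold statement-by-statement:
  [1] x = 0  (unchanged)
  [2] t = x  (unchanged)
  [3] u = 6  (unchanged)
  [4] c = x + t  (unchanged)
  [5] b = u  (unchanged)
  [6] return u  (unchanged)
Result (6 stmts):
  x = 0
  t = x
  u = 6
  c = x + t
  b = u
  return u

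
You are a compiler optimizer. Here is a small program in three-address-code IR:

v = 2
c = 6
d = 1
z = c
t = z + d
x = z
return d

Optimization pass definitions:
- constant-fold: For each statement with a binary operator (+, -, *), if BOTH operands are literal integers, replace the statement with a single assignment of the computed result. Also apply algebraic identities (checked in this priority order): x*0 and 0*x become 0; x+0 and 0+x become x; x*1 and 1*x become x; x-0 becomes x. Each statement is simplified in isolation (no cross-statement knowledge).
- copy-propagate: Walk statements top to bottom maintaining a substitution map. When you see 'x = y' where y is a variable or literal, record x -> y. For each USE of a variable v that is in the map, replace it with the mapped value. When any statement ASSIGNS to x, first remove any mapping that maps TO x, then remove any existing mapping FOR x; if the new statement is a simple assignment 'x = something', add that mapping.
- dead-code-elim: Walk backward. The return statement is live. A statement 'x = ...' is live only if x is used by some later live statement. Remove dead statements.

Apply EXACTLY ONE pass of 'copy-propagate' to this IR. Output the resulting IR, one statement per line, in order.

Answer: v = 2
c = 6
d = 1
z = 6
t = 6 + 1
x = 6
return 1

Derivation:
Applying copy-propagate statement-by-statement:
  [1] v = 2  (unchanged)
  [2] c = 6  (unchanged)
  [3] d = 1  (unchanged)
  [4] z = c  -> z = 6
  [5] t = z + d  -> t = 6 + 1
  [6] x = z  -> x = 6
  [7] return d  -> return 1
Result (7 stmts):
  v = 2
  c = 6
  d = 1
  z = 6
  t = 6 + 1
  x = 6
  return 1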